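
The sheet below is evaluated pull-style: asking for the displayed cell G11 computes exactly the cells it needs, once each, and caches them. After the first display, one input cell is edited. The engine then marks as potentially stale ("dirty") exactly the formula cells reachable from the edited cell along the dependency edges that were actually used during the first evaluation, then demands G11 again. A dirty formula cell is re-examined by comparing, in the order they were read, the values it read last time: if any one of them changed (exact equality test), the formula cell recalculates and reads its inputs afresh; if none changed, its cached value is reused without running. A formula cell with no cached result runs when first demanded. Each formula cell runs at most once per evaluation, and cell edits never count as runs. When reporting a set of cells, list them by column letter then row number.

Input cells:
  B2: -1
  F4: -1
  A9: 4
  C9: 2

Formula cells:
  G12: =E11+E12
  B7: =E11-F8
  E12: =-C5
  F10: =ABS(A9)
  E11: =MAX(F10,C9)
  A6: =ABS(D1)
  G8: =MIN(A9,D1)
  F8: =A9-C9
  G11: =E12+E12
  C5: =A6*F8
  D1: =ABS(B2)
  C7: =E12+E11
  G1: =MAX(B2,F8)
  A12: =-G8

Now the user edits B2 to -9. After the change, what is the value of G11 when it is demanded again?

First demand of the output computes:
  D1 = ABS(-1) = 1
  A6 = ABS(1) = 1
  F8 = 4 - 2 = 2
  C5 = 1 * 2 = 2
  E12 = -(2) = -2
  G11 = -2 + -2 = -4

After the edit, cleaning proceeds:
  D1: a read changed (B2 -1->-9) — executes, giving 9.
  A6: a read changed (D1 1->9) — executes, giving 9.
  C5: a read changed (A6 1->9) — executes, giving 18.
  E12: a read changed (C5 2->18) — executes, giving -18.
  G11: a read changed (E12 -2->-18; E12 -2->-18) — executes, giving -36.

Demanding G11 again yields -36.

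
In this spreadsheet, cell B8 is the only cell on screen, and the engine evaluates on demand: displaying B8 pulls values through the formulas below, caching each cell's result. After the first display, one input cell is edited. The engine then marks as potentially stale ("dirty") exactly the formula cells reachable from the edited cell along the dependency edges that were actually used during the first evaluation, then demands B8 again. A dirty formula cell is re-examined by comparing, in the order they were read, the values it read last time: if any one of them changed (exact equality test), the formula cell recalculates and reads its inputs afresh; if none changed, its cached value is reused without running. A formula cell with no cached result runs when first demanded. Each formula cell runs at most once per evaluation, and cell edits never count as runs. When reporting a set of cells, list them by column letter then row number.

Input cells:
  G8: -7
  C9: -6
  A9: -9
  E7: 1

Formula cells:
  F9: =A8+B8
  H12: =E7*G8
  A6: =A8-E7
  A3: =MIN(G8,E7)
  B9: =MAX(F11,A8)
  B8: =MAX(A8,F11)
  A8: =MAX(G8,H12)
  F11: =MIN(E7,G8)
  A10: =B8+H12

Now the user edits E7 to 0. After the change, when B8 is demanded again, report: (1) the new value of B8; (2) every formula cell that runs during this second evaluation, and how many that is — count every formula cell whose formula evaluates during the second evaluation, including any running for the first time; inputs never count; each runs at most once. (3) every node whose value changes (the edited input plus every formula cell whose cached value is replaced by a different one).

B8 now evaluates to 0.
Run set: A8, B8, F11, H12 (4 run).
Changed values: A8, B8, E7, H12.

Initial pass — values computed on the first demand:
  F11 = MIN(1, -7) = -7
  H12 = 1 * -7 = -7
  A8 = MAX(-7, -7) = -7
  B8 = MAX(-7, -7) = -7

Second demand — change propagation:
  F11: re-runs because E7 1->0; new result -7 (unchanged).
  H12: re-runs because E7 1->0; new result 0.
  A8: re-runs because H12 -7->0; new result 0.
  B8: re-runs because A8 -7->0; new result 0.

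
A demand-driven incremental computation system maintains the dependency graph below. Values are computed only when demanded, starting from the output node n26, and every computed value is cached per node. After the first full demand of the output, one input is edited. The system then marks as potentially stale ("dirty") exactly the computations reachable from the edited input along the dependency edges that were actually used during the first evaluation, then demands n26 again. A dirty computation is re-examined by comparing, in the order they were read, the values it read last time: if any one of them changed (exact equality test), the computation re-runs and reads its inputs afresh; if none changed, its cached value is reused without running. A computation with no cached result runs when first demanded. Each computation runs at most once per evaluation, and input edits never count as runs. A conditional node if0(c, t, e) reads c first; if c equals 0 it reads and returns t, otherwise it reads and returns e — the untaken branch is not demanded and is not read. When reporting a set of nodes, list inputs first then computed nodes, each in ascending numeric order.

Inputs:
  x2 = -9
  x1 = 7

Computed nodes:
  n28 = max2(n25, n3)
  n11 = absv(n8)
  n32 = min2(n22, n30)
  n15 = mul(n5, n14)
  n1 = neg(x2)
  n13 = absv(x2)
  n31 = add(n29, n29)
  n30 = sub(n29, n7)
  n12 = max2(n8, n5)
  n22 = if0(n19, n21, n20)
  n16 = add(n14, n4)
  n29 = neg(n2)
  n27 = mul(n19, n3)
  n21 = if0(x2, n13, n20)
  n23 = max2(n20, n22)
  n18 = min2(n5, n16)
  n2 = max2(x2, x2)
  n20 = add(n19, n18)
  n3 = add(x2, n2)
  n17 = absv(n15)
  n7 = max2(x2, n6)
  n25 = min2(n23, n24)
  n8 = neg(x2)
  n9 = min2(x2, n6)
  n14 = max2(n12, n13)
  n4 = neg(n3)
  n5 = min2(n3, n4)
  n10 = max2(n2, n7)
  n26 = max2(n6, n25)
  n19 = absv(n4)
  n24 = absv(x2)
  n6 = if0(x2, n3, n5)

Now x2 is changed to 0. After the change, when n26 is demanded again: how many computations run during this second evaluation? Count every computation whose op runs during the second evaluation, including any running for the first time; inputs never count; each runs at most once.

Computations that run: n2, n3, n4, n5, n6, n8, n12, n13, n14, n16, n18, n19, n20, n21, n22, n24, n25, n26 — 18 in total.
Key observation: a condition flipped, so demand reaches new nodes — n21 runs for the first time.

First evaluation (everything demanded from the output):
  n2 = max2(-9, -9) = -9
  n3 = add(-9, -9) = -18
  n4 = neg(-18) = 18
  n5 = min2(-18, 18) = -18
  n6 = if0(x2=-9 -> else branch n5) = -18
  n8 = neg(-9) = 9
  n12 = max2(9, -18) = 9
  n13 = absv(-9) = 9
  n14 = max2(9, 9) = 9
  n16 = add(9, 18) = 27
  n18 = min2(-18, 27) = -18
  n19 = absv(18) = 18
  n20 = add(18, -18) = 0
  n22 = if0(n19=18 -> else branch n20) = 0
  n23 = max2(0, 0) = 0
  n24 = absv(-9) = 9
  n25 = min2(0, 9) = 0
  n26 = max2(-18, 0) = 0

Propagation after the edit:
  n2: runs — x2 -9->0; x2 -9->0; result 0.
  n3: runs — x2 -9->0; n2 -9->0; result 0.
  n4: runs — n3 -18->0; result 0.
  n5: runs — n3 -18->0; n4 18->0; result 0.
  n6: runs — x2 -9->0; n5 -18->0; result 0.
  n8: runs — x2 -9->0; result 0.
  n12: runs — n8 9->0; n5 -18->0; result 0.
  n13: runs — x2 -9->0; result 0.
  n14: runs — n12 9->0; n13 9->0; result 0.
  n16: runs — n14 9->0; n4 18->0; result 0.
  n18: runs — n5 -18->0; n16 27->0; result 0.
  n19: runs — n4 18->0; result 0.
  n20: runs — n19 18->0; n18 -18->0; result 0 (same value as before).
  n21: demanded for the first time — runs, produces 0.
  n22: runs — n19 18->0; result 0 (same value as before).
  n23: checked — values it read are unchanged (n20 unchanged, n22 unchanged); reused cached 0 without running.
  n24: runs — x2 -9->0; result 0.
  n25: runs — n24 9->0; result 0 (same value as before).
  n26: runs — n6 -18->0; result 0 (same value as before).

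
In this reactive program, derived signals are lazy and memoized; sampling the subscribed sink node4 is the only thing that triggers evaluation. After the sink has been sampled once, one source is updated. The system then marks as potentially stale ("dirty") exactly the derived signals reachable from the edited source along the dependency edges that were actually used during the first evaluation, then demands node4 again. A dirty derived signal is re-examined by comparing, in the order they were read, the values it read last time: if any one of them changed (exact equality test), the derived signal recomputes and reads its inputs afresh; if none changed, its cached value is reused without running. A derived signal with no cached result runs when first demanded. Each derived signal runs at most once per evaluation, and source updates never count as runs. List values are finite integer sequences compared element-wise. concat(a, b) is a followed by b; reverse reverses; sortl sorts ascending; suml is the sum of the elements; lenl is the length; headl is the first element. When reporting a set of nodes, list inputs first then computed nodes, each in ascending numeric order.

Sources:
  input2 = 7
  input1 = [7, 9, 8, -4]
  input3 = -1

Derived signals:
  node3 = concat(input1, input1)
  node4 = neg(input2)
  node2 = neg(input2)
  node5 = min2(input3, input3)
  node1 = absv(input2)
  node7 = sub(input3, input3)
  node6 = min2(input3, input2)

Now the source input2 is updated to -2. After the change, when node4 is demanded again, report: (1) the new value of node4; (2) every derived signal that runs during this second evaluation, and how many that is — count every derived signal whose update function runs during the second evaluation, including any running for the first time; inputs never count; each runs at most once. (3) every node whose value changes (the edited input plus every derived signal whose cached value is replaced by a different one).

First demand of the output computes:
  node4 = neg(7) = -7

After the edit, cleaning proceeds:
  node4: a read changed (input2 7->-2) — executes, giving 2.

Demanding node4 again yields 2.
1 derived signals run: node4.
The nodes whose values change: input2, node4.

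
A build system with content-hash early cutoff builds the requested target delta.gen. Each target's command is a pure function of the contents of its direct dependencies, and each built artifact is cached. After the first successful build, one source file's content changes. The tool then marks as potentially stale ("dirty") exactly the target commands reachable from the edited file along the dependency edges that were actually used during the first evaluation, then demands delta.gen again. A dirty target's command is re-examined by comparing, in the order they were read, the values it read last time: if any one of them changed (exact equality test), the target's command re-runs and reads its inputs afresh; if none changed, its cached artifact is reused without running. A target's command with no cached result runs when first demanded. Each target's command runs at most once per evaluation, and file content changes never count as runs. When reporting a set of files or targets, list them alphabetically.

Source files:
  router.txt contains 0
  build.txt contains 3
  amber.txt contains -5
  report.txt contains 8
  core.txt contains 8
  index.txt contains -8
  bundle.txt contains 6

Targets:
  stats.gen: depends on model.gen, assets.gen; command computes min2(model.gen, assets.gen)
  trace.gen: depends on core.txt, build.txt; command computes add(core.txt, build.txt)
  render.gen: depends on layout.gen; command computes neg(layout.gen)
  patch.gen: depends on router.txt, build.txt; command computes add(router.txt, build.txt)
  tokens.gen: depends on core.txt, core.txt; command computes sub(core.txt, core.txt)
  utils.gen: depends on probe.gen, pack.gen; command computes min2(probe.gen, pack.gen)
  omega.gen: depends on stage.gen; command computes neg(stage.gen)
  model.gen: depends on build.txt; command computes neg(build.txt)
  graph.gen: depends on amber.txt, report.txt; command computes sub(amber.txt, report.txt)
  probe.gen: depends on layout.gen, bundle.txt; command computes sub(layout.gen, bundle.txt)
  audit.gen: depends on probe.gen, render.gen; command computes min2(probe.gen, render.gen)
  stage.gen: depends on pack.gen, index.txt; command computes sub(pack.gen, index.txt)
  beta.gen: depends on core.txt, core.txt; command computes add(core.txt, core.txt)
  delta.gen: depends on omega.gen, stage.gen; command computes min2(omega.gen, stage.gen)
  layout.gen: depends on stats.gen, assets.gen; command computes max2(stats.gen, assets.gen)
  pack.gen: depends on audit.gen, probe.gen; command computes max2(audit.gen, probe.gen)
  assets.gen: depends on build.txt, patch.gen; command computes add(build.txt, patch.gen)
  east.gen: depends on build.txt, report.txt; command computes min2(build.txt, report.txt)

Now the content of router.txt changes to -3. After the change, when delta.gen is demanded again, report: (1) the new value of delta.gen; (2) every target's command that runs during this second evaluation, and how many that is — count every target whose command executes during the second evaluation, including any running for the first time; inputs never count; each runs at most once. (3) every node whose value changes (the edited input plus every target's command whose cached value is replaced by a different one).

New value of delta.gen: -5.
Target commands that run: assets.gen, audit.gen, delta.gen, layout.gen, omega.gen, pack.gen, patch.gen, probe.gen, render.gen, stage.gen, stats.gen — 11 in total.
Values that change: assets.gen, audit.gen, delta.gen, layout.gen, omega.gen, pack.gen, patch.gen, probe.gen, render.gen, router.txt, stage.gen.

First evaluation (everything demanded from the output):
  model.gen = neg(3) = -3
  patch.gen = add(0, 3) = 3
  assets.gen = add(3, 3) = 6
  stats.gen = min2(-3, 6) = -3
  layout.gen = max2(-3, 6) = 6
  probe.gen = sub(6, 6) = 0
  render.gen = neg(6) = -6
  audit.gen = min2(0, -6) = -6
  pack.gen = max2(-6, 0) = 0
  stage.gen = sub(0, -8) = 8
  omega.gen = neg(8) = -8
  delta.gen = min2(-8, 8) = -8

Propagation after the edit:
  patch.gen: runs — router.txt 0->-3; result 0.
  assets.gen: runs — patch.gen 3->0; result 3.
  stats.gen: runs — assets.gen 6->3; result -3 (same value as before).
  layout.gen: runs — assets.gen 6->3; result 3.
  probe.gen: runs — layout.gen 6->3; result -3.
  render.gen: runs — layout.gen 6->3; result -3.
  audit.gen: runs — probe.gen 0->-3; render.gen -6->-3; result -3.
  pack.gen: runs — audit.gen -6->-3; probe.gen 0->-3; result -3.
  stage.gen: runs — pack.gen 0->-3; result 5.
  omega.gen: runs — stage.gen 8->5; result -5.
  delta.gen: runs — omega.gen -8->-5; stage.gen 8->5; result -5.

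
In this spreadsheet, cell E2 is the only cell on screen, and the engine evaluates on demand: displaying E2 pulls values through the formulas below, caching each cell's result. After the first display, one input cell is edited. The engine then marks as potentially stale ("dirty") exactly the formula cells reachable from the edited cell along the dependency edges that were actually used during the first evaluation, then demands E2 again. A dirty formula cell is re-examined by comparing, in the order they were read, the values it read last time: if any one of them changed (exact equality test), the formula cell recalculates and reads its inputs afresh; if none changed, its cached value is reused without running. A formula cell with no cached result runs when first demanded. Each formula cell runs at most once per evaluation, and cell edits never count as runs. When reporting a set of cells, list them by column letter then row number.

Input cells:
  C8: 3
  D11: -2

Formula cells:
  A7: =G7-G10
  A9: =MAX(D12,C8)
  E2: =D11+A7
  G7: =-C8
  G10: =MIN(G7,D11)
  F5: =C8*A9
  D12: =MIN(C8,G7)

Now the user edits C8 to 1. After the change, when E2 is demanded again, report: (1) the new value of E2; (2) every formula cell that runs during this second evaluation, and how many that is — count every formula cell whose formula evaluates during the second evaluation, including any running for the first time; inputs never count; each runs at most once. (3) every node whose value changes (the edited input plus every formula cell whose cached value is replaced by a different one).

Initial pass — values computed on the first demand:
  G7 = -(3) = -3
  G10 = MIN(-3, -2) = -3
  A7 = -3 - -3 = 0
  E2 = -2 + 0 = -2

Second demand — change propagation:
  G7: re-runs because C8 3->1; new result -1.
  G10: re-runs because G7 -3->-1; new result -2.
  A7: re-runs because G7 -3->-1; G10 -3->-2; new result 1.
  E2: re-runs because A7 0->1; new result -1.

E2 now evaluates to -1.
Run set: A7, E2, G7, G10 (4 run).
Changed values: A7, C8, E2, G7, G10.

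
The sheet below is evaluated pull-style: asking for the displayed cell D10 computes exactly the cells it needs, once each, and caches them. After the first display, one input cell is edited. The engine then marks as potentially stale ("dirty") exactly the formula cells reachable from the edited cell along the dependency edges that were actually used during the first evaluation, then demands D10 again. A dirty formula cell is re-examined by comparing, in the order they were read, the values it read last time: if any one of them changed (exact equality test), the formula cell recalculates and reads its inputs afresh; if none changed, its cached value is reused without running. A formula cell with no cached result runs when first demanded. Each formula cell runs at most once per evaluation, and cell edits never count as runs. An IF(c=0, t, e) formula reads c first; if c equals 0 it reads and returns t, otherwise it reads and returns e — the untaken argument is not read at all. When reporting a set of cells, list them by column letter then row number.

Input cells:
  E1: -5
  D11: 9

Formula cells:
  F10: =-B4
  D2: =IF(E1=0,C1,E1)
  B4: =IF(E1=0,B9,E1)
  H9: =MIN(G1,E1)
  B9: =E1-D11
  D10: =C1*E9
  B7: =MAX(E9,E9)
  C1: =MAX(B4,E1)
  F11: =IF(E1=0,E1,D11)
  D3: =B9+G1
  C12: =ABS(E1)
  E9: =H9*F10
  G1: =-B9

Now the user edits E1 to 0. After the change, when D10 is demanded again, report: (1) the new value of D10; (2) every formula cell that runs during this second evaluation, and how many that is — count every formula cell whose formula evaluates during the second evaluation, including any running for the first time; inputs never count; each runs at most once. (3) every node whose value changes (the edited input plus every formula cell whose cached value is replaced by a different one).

Demanding D10 again yields 0.
8 formula cells run: B4, B9, C1, D10, E9, F10, G1, H9.
The nodes whose values change: B4, B9, C1, D10, E1, E9, F10, G1, H9.

First demand of the output computes:
  B9 = -5 - 9 = -14
  B4 = IF(E1=0: E1=-5 -> else branch E1) = -5
  C1 = MAX(-5, -5) = -5
  F10 = -(-5) = 5
  G1 = -(-14) = 14
  H9 = MIN(14, -5) = -5
  E9 = -5 * 5 = -25
  D10 = -5 * -25 = 125

After the edit, cleaning proceeds:
  B9: a read changed (E1 -5->0) — executes, giving -9.
  B4: a read changed (E1 -5->0; E1 -5->0) — executes, giving -9.
  C1: a read changed (B4 -5->-9; E1 -5->0) — executes, giving 0.
  F10: a read changed (B4 -5->-9) — executes, giving 9.
  G1: a read changed (B9 -14->-9) — executes, giving 9.
  H9: a read changed (G1 14->9; E1 -5->0) — executes, giving 0.
  E9: a read changed (H9 -5->0; F10 5->9) — executes, giving 0.
  D10: a read changed (C1 -5->0; E9 -25->0) — executes, giving 0.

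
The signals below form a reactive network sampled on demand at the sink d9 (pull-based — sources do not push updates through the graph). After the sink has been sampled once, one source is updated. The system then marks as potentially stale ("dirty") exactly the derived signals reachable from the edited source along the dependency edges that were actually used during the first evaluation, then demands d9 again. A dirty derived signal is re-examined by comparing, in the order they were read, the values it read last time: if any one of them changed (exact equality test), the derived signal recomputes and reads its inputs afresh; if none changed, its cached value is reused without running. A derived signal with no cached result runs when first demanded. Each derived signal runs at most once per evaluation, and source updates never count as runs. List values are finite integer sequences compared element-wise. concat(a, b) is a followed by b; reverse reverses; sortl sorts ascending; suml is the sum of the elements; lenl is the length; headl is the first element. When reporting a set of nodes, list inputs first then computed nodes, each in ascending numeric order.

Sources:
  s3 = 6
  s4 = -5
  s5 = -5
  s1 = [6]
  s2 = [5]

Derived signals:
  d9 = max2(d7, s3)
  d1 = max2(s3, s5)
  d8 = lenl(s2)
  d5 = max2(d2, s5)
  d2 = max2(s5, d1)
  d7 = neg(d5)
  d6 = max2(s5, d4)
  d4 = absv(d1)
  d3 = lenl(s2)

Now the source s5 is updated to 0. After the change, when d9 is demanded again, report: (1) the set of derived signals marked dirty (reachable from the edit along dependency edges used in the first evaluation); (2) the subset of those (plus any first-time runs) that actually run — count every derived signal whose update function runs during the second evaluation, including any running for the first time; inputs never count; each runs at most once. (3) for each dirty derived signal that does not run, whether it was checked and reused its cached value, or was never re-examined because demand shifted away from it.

Dirty set: d1, d2, d5, d7, d9.
Run set: d1, d2, d5 (3 run).
Re-examined without running (cache reused): d7, d9.
The important point: at d7 every value read last time is unchanged, so the dirty flag clears without a run.

Initial pass — values computed on the first demand:
  d1 = max2(6, -5) = 6
  d2 = max2(-5, 6) = 6
  d5 = max2(6, -5) = 6
  d7 = neg(6) = -6
  d9 = max2(-6, 6) = 6

Second demand — change propagation:
  d1: re-runs because s5 -5->0; new result 6 (unchanged).
  d2: re-runs because s5 -5->0; new result 6 (unchanged).
  d5: re-runs because s5 -5->0; new result 6 (unchanged).
  d7: re-examined; everything it read last time is the same (d5 unchanged) — cache -6 kept, no run.
  d9: re-examined; everything it read last time is the same (d7 unchanged, s3 unchanged) — cache 6 kept, no run.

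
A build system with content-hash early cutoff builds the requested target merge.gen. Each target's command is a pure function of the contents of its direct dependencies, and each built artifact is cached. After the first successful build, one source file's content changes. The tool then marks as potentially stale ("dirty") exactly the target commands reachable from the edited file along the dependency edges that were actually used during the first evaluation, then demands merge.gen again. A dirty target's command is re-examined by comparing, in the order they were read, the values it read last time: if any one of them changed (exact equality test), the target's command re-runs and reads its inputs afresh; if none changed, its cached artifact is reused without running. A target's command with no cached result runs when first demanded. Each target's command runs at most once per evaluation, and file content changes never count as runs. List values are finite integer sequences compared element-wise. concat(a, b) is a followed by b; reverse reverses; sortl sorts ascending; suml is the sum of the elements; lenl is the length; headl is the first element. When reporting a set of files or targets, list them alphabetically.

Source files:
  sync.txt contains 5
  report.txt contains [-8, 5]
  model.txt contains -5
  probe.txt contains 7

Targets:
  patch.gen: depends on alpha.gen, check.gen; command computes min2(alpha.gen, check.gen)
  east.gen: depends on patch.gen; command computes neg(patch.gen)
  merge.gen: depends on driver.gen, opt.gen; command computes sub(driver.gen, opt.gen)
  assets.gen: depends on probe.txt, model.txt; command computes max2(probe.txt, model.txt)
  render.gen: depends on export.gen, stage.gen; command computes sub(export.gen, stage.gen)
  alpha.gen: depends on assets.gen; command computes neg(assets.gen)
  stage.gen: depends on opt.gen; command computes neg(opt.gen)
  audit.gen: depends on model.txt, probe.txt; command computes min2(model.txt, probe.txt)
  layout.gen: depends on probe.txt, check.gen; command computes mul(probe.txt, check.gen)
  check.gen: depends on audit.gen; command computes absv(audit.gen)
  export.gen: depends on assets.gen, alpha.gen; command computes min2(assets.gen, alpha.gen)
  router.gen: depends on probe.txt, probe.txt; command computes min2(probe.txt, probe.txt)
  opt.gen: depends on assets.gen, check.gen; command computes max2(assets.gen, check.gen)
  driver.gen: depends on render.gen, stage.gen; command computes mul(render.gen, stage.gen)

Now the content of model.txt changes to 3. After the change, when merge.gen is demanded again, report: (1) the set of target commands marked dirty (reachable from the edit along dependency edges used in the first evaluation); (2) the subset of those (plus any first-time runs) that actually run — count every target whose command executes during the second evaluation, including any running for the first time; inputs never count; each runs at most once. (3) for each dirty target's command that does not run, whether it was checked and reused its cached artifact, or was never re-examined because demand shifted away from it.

Marked dirty: alpha.gen, assets.gen, audit.gen, check.gen, driver.gen, export.gen, merge.gen, opt.gen, render.gen, stage.gen.
Target commands that run: assets.gen, audit.gen, check.gen, opt.gen — 4 in total.
Checked but reused from cache: alpha.gen, driver.gen, export.gen, merge.gen, render.gen, stage.gen.
Key observation: the cutoff stops propagation at alpha.gen — its inputs' values are unchanged, so it reuses its cache.

First evaluation (everything demanded from the output):
  assets.gen = max2(7, -5) = 7
  alpha.gen = neg(7) = -7
  audit.gen = min2(-5, 7) = -5
  check.gen = absv(-5) = 5
  export.gen = min2(7, -7) = -7
  opt.gen = max2(7, 5) = 7
  stage.gen = neg(7) = -7
  render.gen = sub(-7, -7) = 0
  driver.gen = mul(0, -7) = 0
  merge.gen = sub(0, 7) = -7

Propagation after the edit:
  assets.gen: runs — model.txt -5->3; result 7 (same value as before).
  alpha.gen: checked — values it read are unchanged (assets.gen unchanged); reused cached -7 without running.
  audit.gen: runs — model.txt -5->3; result 3.
  check.gen: runs — audit.gen -5->3; result 3.
  export.gen: checked — values it read are unchanged (assets.gen unchanged, alpha.gen unchanged); reused cached -7 without running.
  opt.gen: runs — check.gen 5->3; result 7 (same value as before).
  stage.gen: checked — values it read are unchanged (opt.gen unchanged); reused cached -7 without running.
  render.gen: checked — values it read are unchanged (export.gen unchanged, stage.gen unchanged); reused cached 0 without running.
  driver.gen: checked — values it read are unchanged (render.gen unchanged, stage.gen unchanged); reused cached 0 without running.
  merge.gen: checked — values it read are unchanged (driver.gen unchanged, opt.gen unchanged); reused cached -7 without running.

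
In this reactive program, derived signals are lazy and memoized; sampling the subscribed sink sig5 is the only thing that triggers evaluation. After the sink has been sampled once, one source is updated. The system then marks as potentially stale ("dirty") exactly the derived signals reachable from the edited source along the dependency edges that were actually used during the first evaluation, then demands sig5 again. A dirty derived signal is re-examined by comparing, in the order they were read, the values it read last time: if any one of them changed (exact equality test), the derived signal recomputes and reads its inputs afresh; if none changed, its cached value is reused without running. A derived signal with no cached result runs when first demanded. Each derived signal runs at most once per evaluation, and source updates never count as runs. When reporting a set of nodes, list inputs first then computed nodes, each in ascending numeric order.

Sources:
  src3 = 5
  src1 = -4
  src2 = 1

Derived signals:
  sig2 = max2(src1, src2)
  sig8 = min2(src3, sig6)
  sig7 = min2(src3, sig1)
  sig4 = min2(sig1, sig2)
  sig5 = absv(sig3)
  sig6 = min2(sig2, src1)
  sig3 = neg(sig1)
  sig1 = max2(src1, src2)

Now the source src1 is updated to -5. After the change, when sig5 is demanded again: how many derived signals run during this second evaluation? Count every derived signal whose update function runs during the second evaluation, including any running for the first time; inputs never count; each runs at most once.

1 derived signals run: sig1.
Note the absorption at sig1: it re-runs yet its value is the same, leaving the output's value untouched.

First demand of the output computes:
  sig1 = max2(-4, 1) = 1
  sig3 = neg(1) = -1
  sig5 = absv(-1) = 1

After the edit, cleaning proceeds:
  sig1: a read changed (src1 -4->-5) — executes, giving 1 — identical to its old value.
  sig3: dirty, but its reads are unchanged (sig1 unchanged); cached -1 stands.
  sig5: dirty, but its reads are unchanged (sig3 unchanged); cached 1 stands.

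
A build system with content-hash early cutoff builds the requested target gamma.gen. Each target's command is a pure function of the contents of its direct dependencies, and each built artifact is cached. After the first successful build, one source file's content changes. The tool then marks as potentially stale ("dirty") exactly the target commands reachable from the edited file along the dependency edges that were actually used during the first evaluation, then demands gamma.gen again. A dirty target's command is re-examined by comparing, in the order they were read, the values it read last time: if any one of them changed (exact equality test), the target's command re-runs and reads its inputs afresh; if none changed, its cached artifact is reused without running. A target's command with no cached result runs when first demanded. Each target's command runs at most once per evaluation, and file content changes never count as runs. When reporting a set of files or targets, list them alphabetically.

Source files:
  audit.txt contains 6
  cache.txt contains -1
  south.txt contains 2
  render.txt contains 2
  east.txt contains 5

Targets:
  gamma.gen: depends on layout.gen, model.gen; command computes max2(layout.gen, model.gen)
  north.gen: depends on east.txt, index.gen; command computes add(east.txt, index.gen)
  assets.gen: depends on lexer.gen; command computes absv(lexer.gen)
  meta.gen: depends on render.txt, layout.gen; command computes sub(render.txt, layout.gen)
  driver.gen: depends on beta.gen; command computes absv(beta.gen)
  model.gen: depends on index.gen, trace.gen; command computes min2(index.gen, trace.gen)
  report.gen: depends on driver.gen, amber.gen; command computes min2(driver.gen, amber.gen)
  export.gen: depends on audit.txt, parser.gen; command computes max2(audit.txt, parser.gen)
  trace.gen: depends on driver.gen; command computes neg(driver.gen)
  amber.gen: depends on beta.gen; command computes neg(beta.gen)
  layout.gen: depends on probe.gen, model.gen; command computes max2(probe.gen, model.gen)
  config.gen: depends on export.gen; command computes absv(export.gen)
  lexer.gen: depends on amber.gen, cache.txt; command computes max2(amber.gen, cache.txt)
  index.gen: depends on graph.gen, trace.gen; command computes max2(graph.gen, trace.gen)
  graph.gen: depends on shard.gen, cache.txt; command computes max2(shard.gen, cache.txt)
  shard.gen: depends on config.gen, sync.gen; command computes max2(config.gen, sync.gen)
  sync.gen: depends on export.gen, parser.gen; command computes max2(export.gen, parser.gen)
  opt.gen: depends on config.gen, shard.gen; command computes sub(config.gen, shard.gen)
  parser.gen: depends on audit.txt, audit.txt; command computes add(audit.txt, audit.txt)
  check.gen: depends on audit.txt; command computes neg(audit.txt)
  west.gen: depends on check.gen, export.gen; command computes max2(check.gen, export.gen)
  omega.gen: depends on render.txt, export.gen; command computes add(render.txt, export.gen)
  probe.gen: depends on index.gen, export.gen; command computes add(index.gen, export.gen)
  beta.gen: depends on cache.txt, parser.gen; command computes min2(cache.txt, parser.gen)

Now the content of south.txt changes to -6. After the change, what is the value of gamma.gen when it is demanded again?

New value of gamma.gen: 24.
Key observation: south.txt is never demanded by the output, so the edit triggers no recomputation at all.

First evaluation (everything demanded from the output):
  parser.gen = add(6, 6) = 12
  beta.gen = min2(-1, 12) = -1
  driver.gen = absv(-1) = 1
  export.gen = max2(6, 12) = 12
  config.gen = absv(12) = 12
  sync.gen = max2(12, 12) = 12
  shard.gen = max2(12, 12) = 12
  graph.gen = max2(12, -1) = 12
  trace.gen = neg(1) = -1
  index.gen = max2(12, -1) = 12
  model.gen = min2(12, -1) = -1
  probe.gen = add(12, 12) = 24
  layout.gen = max2(24, -1) = 24
  gamma.gen = max2(24, -1) = 24

Propagation after the edit:
  south.txt feeds no computation that the output demands — nothing is marked dirty and nothing runs.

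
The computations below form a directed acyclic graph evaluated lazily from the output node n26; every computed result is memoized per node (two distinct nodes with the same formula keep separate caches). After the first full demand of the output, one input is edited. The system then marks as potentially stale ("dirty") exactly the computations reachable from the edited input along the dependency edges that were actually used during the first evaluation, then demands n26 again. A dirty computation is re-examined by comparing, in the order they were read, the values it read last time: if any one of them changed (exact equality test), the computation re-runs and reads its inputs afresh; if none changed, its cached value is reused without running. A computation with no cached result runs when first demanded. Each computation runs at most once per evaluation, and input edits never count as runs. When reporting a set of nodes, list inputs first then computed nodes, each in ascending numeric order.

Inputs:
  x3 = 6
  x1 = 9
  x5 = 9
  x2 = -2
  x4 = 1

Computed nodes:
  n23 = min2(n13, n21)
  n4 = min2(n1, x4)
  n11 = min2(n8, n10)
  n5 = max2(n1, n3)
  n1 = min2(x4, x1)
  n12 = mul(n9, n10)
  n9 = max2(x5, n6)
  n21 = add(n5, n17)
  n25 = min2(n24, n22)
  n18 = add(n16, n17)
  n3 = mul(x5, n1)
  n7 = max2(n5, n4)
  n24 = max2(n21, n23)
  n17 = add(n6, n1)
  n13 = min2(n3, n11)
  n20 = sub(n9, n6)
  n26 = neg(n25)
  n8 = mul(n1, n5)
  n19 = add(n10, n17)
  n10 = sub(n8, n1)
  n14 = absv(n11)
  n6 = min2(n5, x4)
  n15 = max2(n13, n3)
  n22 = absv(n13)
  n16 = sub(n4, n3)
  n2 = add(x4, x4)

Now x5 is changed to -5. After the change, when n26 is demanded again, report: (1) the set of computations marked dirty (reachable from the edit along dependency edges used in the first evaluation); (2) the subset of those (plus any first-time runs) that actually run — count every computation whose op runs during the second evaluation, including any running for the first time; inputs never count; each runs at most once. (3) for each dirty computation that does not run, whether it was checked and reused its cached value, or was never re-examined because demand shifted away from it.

First demand of the output computes:
  n1 = min2(1, 9) = 1
  n3 = mul(9, 1) = 9
  n5 = max2(1, 9) = 9
  n6 = min2(9, 1) = 1
  n8 = mul(1, 9) = 9
  n10 = sub(9, 1) = 8
  n11 = min2(9, 8) = 8
  n13 = min2(9, 8) = 8
  n17 = add(1, 1) = 2
  n21 = add(9, 2) = 11
  n22 = absv(8) = 8
  n23 = min2(8, 11) = 8
  n24 = max2(11, 8) = 11
  n25 = min2(11, 8) = 8
  n26 = neg(8) = -8

After the edit, cleaning proceeds:
  n3: a read changed (x5 9->-5) — executes, giving -5.
  n5: a read changed (n3 9->-5) — executes, giving 1.
  n6: a read changed (n5 9->1) — executes, giving 1 — identical to its old value.
  n8: a read changed (n5 9->1) — executes, giving 1.
  n10: a read changed (n8 9->1) — executes, giving 0.
  n11: a read changed (n8 9->1; n10 8->0) — executes, giving 0.
  n13: a read changed (n3 9->-5; n11 8->0) — executes, giving -5.
  n17: dirty, but its reads are unchanged (n6 unchanged, n1 unchanged); cached 2 stands.
  n21: a read changed (n5 9->1) — executes, giving 3.
  n22: a read changed (n13 8->-5) — executes, giving 5.
  n23: a read changed (n13 8->-5; n21 11->3) — executes, giving -5.
  n24: a read changed (n21 11->3; n23 8->-5) — executes, giving 3.
  n25: a read changed (n24 11->3; n22 8->5) — executes, giving 3.
  n26: a read changed (n25 8->3) — executes, giving -3.

Note where the cutoff bites: n17 is checked, finds nothing changed, and keeps its cache.

The edit dirties: n3, n5, n6, n8, n10, n11, n13, n17, n21, n22, n23, n24, n25, n26.
13 computations run: n3, n5, n6, n8, n10, n11, n13, n21, n22, n23, n24, n25, n26.
Cache hits after checking: n17.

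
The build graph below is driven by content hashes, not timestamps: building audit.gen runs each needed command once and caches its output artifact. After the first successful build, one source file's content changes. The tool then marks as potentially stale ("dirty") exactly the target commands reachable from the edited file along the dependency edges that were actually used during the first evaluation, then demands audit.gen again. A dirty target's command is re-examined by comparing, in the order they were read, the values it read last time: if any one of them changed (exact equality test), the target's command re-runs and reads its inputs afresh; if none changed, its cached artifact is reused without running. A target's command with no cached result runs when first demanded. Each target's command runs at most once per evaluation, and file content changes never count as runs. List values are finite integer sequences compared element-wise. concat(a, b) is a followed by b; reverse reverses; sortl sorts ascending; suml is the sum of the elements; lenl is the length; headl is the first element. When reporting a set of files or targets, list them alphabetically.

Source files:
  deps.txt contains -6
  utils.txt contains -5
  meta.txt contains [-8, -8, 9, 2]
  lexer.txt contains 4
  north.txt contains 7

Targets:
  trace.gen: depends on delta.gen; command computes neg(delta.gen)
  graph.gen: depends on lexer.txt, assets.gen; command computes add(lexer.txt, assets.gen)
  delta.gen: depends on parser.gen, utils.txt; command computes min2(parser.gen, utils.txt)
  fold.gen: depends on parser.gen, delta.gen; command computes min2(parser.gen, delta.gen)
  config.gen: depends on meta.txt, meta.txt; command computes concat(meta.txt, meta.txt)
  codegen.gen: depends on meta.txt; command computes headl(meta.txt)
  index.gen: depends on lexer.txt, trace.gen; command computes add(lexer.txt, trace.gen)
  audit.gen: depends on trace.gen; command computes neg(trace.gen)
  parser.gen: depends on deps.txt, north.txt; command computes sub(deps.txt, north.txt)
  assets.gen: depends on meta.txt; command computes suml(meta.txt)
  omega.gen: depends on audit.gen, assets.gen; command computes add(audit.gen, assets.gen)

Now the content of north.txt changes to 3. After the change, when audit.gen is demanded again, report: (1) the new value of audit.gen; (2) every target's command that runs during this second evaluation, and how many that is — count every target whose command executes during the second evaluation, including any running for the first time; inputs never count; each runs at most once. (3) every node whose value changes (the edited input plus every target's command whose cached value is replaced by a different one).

audit.gen now evaluates to -9.
Run set: audit.gen, delta.gen, parser.gen, trace.gen (4 run).
Changed values: audit.gen, delta.gen, north.txt, parser.gen, trace.gen.

Initial pass — values computed on the first demand:
  parser.gen = sub(-6, 7) = -13
  delta.gen = min2(-13, -5) = -13
  trace.gen = neg(-13) = 13
  audit.gen = neg(13) = -13

Second demand — change propagation:
  parser.gen: re-runs because north.txt 7->3; new result -9.
  delta.gen: re-runs because parser.gen -13->-9; new result -9.
  trace.gen: re-runs because delta.gen -13->-9; new result 9.
  audit.gen: re-runs because trace.gen 13->9; new result -9.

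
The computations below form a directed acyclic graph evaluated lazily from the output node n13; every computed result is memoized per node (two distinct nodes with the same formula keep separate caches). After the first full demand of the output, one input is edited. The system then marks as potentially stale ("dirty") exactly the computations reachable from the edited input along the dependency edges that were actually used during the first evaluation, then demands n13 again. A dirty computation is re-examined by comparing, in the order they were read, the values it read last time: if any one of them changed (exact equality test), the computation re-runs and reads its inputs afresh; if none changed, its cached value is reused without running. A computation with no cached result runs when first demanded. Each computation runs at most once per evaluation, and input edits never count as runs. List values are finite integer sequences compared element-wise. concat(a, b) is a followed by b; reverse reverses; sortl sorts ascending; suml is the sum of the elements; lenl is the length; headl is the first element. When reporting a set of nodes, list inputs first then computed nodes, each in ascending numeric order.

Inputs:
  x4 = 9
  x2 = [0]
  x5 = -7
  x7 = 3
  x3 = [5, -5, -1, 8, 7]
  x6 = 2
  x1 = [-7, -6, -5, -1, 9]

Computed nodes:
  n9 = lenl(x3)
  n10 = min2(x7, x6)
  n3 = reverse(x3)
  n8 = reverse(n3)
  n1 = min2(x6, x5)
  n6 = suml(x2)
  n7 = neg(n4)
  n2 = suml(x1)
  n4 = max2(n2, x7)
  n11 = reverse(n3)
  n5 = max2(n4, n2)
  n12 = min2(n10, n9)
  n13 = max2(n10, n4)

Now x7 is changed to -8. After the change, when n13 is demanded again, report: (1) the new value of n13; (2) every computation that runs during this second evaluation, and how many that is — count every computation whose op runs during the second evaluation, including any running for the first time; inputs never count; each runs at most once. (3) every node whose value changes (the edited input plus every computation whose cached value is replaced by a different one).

First demand of the output computes:
  n2 = suml([-7, -6, -5, -1, 9]) = -10
  n4 = max2(-10, 3) = 3
  n10 = min2(3, 2) = 2
  n13 = max2(2, 3) = 3

After the edit, cleaning proceeds:
  n4: a read changed (x7 3->-8) — executes, giving -8.
  n10: a read changed (x7 3->-8) — executes, giving -8.
  n13: a read changed (n10 2->-8; n4 3->-8) — executes, giving -8.

Demanding n13 again yields -8.
3 computations run: n4, n10, n13.
The nodes whose values change: x7, n4, n10, n13.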